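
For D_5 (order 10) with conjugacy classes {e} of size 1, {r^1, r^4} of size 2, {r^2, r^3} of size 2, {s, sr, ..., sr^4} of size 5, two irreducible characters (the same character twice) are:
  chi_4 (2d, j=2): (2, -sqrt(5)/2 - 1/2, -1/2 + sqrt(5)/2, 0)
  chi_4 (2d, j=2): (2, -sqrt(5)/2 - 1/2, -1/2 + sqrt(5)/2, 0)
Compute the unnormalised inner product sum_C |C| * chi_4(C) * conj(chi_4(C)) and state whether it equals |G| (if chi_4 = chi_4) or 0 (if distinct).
Sum = 10 = |G| = 10; so <chi_4, chi_4> = 1 (norm-1 confirms irreducibility).

Explanation: Compute term by term over conjugacy classes (|C| * chi_4(C) * conj(chi_4(C))):
  1*(2)*conj(2) + 2*(-sqrt(5)/2 - 1/2)*conj(-sqrt(5)/2 - 1/2) + 2*(-1/2 + sqrt(5)/2)*conj(-1/2 + sqrt(5)/2) + 5*(0)*conj(0)
  = (4) + (sqrt(5) + 3) + (3 - sqrt(5)) + (0)
  = 10.
Dividing by |G| = 10 gives 10/10 = 1, matching the row-orthogonality relation <chi_4, chi_4> = [chi_4 = chi_4].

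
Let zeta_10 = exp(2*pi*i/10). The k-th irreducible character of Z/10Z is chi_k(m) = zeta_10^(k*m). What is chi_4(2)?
chi_4(2) = zeta_10^8 = exp(-2*I*pi/5)

chi_4(2) = zeta_10^(4*2) = zeta_10^8. Since zeta_10^10 = 1, this equals zeta_10^8 = exp(2*pi*i*8/10) = exp(-2*I*pi/5).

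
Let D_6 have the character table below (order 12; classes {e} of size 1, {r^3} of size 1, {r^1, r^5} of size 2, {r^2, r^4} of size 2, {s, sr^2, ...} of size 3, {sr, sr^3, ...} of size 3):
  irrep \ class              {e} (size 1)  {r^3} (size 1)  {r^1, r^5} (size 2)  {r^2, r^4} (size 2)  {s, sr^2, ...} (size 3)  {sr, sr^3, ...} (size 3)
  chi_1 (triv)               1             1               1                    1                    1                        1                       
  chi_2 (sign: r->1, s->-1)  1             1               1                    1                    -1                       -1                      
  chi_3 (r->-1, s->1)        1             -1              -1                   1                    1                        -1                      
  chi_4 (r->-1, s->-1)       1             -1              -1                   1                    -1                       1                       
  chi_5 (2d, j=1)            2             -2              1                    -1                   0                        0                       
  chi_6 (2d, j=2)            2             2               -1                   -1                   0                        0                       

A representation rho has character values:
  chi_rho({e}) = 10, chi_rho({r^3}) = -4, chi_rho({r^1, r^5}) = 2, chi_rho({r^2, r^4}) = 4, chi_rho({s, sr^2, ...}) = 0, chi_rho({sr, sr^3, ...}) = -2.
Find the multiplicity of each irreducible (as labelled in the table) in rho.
Multiplicities: chi_1: 1, chi_2: 2, chi_3: 2, chi_4: 1, chi_5: 2, chi_6: 0.

Details: Use <chi_rho, chi> = (1/|G|) sum_C |C| * chi_rho(C) * conj(chi(C)) with |G| = 12 for each irreducible chi in the table:
  <chi_rho, chi_1> = (1/12)[1*(10)*conj(1) + 1*(-4)*conj(1) + 2*(2)*conj(1) + 2*(4)*conj(1) + 3*(0)*conj(1) + 3*(-2)*conj(1)]
      = (1/12)[(10) + (-4) + (4) + (8) + (0) + (-6)] = 12/12 = 1
  <chi_rho, chi_2> = (1/12)[1*(10)*conj(1) + 1*(-4)*conj(1) + 2*(2)*conj(1) + 2*(4)*conj(1) + 3*(0)*conj(-1) + 3*(-2)*conj(-1)]
      = (1/12)[(10) + (-4) + (4) + (8) + (0) + (6)] = 24/12 = 2
  <chi_rho, chi_3> = (1/12)[1*(10)*conj(1) + 1*(-4)*conj(-1) + 2*(2)*conj(-1) + 2*(4)*conj(1) + 3*(0)*conj(1) + 3*(-2)*conj(-1)]
      = (1/12)[(10) + (4) + (-4) + (8) + (0) + (6)] = 24/12 = 2
  <chi_rho, chi_4> = (1/12)[1*(10)*conj(1) + 1*(-4)*conj(-1) + 2*(2)*conj(-1) + 2*(4)*conj(1) + 3*(0)*conj(-1) + 3*(-2)*conj(1)]
      = (1/12)[(10) + (4) + (-4) + (8) + (0) + (-6)] = 12/12 = 1
  <chi_rho, chi_5> = (1/12)[1*(10)*conj(2) + 1*(-4)*conj(-2) + 2*(2)*conj(1) + 2*(4)*conj(-1) + 3*(0)*conj(0) + 3*(-2)*conj(0)]
      = (1/12)[(20) + (8) + (4) + (-8) + (0) + (0)] = 24/12 = 2
  <chi_rho, chi_6> = (1/12)[1*(10)*conj(2) + 1*(-4)*conj(2) + 2*(2)*conj(-1) + 2*(4)*conj(-1) + 3*(0)*conj(0) + 3*(-2)*conj(0)]
      = (1/12)[(20) + (-8) + (-4) + (-8) + (0) + (0)] = 0/12 = 0
Dimension check: dim(rho) = sum (mult * dim) = 1*1 + 2*1 + 2*1 + 1*1 + 2*2 + 0*2 = 10 = chi_rho(e) = 10.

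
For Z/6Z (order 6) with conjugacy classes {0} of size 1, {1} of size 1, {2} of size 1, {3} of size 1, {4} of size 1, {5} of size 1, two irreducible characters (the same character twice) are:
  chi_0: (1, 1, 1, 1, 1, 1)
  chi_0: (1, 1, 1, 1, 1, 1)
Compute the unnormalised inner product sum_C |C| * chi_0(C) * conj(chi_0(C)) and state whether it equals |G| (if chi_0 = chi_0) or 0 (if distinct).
Sum = 6 = |G| = 6; so <chi_0, chi_0> = 1 (norm-1 confirms irreducibility).

Working: Compute term by term over conjugacy classes (|C| * chi_0(C) * conj(chi_0(C))):
  1*(1)*conj(1) + 1*(1)*conj(1) + 1*(1)*conj(1) + 1*(1)*conj(1) + 1*(1)*conj(1) + 1*(1)*conj(1)
  = (1) + (1) + (1) + (1) + (1) + (1)
  = 6.
(Exp terms are combined using exp(i*s)*conj(exp(i*t)) = exp(i*(s-t)), and sums of them are collapsed using the identity that for every m > 1 the m distinct m-th roots of unity sum to 0, e.g. 1 + exp(2*I*pi/3) + exp(-2*I*pi/3) = 0.)
Dividing by |G| = 6 gives 6/6 = 1, matching the row-orthogonality relation <chi_0, chi_0> = [chi_0 = chi_0].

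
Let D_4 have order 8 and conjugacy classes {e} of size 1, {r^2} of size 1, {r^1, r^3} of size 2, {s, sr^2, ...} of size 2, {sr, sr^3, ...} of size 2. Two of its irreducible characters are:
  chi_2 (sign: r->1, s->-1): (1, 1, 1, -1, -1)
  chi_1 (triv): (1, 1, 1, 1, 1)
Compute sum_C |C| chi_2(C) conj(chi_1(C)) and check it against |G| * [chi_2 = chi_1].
Sum = 0; so <chi_2, chi_1> = 0 (distinct irreducibles are orthogonal).

Compute term by term over conjugacy classes (|C| * chi_2(C) * conj(chi_1(C))):
  1*(1)*conj(1) + 1*(1)*conj(1) + 2*(1)*conj(1) + 2*(-1)*conj(1) + 2*(-1)*conj(1)
  = (1) + (1) + (2) + (-2) + (-2)
  = 0.
Dividing by |G| = 8 gives 0/8 = 0, matching the row-orthogonality relation <chi_2, chi_1> = [chi_2 = chi_1].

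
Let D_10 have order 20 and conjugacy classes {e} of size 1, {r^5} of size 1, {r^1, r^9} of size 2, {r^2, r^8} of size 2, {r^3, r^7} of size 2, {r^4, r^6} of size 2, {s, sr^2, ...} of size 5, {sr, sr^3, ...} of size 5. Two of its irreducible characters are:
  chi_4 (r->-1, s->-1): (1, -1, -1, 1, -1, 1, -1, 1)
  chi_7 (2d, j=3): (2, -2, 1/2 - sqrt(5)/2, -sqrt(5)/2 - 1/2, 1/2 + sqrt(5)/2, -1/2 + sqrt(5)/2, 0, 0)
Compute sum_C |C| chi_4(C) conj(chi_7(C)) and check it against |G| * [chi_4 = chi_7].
Sum = 0; so <chi_4, chi_7> = 0 (distinct irreducibles are orthogonal).

Why: Compute term by term over conjugacy classes (|C| * chi_4(C) * conj(chi_7(C))):
  1*(1)*conj(2) + 1*(-1)*conj(-2) + 2*(-1)*conj(1/2 - sqrt(5)/2) + 2*(1)*conj(-sqrt(5)/2 - 1/2) + 2*(-1)*conj(1/2 + sqrt(5)/2) + 2*(1)*conj(-1/2 + sqrt(5)/2) + 5*(-1)*conj(0) + 5*(1)*conj(0)
  = (2) + (2) + (-1 + sqrt(5)) + (-sqrt(5) - 1) + (-sqrt(5) - 1) + (-1 + sqrt(5)) + (0) + (0)
  = 0.
Dividing by |G| = 20 gives 0/20 = 0, matching the row-orthogonality relation <chi_4, chi_7> = [chi_4 = chi_7].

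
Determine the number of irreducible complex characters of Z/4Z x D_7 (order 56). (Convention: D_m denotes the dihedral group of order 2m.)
20

Solution. The number of irreducible complex representations of a finite group equals its number of conjugacy classes. For a direct product, #classes(G x H) = #classes(G) * #classes(H). Z/4Z has 4 classes (abelian), D_7 has 5 classes, so 4 * 5 = 20, so Z/4Z x D_7 (order 56) has exactly 20 irreducible complex representations.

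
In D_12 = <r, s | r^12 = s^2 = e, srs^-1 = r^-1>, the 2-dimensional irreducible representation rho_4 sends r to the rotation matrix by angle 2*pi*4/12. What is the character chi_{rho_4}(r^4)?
chi_{rho_4}(r^4) = 2*cos(2*pi*4*4/12) = -1

Reasoning: rho_4(r^4) is rotation by angle 2*pi*4*4/12, whose trace is 2*cos(2*pi*4*4/12) = -1.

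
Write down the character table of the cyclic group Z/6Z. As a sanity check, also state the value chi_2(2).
Character table of Z/6Z (irreps indexed chi_0,...,chi_5 with chi_k(m) = zeta_6^(k*m), zeta_6 = exp(2*pi*i/6)):
  irrep \ class  {0} (size 1)  {1} (size 1)    {2} (size 1)    {3} (size 1)  {4} (size 1)    {5} (size 1)  
  chi_0          1             1               1               1             1               1             
  chi_1          1             exp(I*pi/3)     exp(2*I*pi/3)   -1            exp(-2*I*pi/3)  exp(-I*pi/3)  
  chi_2          1             exp(2*I*pi/3)   exp(-2*I*pi/3)  1             exp(2*I*pi/3)   exp(-2*I*pi/3)
  chi_3          1             -1              1               -1            1               -1            
  chi_4          1             exp(-2*I*pi/3)  exp(2*I*pi/3)   1             exp(-2*I*pi/3)  exp(2*I*pi/3) 
  chi_5          1             exp(-I*pi/3)    exp(-2*I*pi/3)  -1            exp(2*I*pi/3)   exp(I*pi/3)   

Spot check: chi_2(2) = zeta_6^(2*2) = zeta_6^4 = exp(-2*I*pi/3).

Explanation: Z/6Z is abelian, so all 6 irreducible complex representations are 1-dimensional. They are given by chi_k(m) = zeta_6^(k*m) for k = 0,...,5. Row orthogonality: sum_m chi_k(m) conj(chi_l(m)) = 6 * [k = l].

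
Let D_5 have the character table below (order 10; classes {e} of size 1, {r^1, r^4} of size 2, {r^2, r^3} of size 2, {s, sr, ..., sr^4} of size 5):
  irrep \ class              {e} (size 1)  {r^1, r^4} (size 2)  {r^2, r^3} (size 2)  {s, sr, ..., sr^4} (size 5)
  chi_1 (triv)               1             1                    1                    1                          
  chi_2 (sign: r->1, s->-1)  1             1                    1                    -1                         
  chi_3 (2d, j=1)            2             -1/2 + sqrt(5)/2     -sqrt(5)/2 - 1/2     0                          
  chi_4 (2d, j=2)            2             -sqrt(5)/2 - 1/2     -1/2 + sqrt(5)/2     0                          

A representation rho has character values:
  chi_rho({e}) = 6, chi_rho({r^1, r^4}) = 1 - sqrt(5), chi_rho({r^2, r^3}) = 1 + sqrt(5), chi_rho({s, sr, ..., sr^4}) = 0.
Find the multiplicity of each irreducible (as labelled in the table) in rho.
Multiplicities: chi_1: 1, chi_2: 1, chi_3: 0, chi_4: 2.

Proof sketch: Use <chi_rho, chi> = (1/|G|) sum_C |C| * chi_rho(C) * conj(chi(C)) with |G| = 10 for each irreducible chi in the table:
  <chi_rho, chi_1> = (1/10)[1*(6)*conj(1) + 2*(1 - sqrt(5))*conj(1) + 2*(1 + sqrt(5))*conj(1) + 5*(0)*conj(1)]
      = (1/10)[(6) + (2 - 2*sqrt(5)) + (2 + 2*sqrt(5)) + (0)] = 10/10 = 1
  <chi_rho, chi_2> = (1/10)[1*(6)*conj(1) + 2*(1 - sqrt(5))*conj(1) + 2*(1 + sqrt(5))*conj(1) + 5*(0)*conj(-1)]
      = (1/10)[(6) + (2 - 2*sqrt(5)) + (2 + 2*sqrt(5)) + (0)] = 10/10 = 1
  <chi_rho, chi_3> = (1/10)[1*(6)*conj(2) + 2*(1 - sqrt(5))*conj(-1/2 + sqrt(5)/2) + 2*(1 + sqrt(5))*conj(-sqrt(5)/2 - 1/2) + 5*(0)*conj(0)]
      = (1/10)[(12) + (-6 + 2*sqrt(5)) + (-6 - 2*sqrt(5)) + (0)] = 0/10 = 0
  <chi_rho, chi_4> = (1/10)[1*(6)*conj(2) + 2*(1 - sqrt(5))*conj(-sqrt(5)/2 - 1/2) + 2*(1 + sqrt(5))*conj(-1/2 + sqrt(5)/2) + 5*(0)*conj(0)]
      = (1/10)[(12) + (4) + (4) + (0)] = 20/10 = 2
Dimension check: dim(rho) = sum (mult * dim) = 1*1 + 1*1 + 0*2 + 2*2 = 6 = chi_rho(e) = 6.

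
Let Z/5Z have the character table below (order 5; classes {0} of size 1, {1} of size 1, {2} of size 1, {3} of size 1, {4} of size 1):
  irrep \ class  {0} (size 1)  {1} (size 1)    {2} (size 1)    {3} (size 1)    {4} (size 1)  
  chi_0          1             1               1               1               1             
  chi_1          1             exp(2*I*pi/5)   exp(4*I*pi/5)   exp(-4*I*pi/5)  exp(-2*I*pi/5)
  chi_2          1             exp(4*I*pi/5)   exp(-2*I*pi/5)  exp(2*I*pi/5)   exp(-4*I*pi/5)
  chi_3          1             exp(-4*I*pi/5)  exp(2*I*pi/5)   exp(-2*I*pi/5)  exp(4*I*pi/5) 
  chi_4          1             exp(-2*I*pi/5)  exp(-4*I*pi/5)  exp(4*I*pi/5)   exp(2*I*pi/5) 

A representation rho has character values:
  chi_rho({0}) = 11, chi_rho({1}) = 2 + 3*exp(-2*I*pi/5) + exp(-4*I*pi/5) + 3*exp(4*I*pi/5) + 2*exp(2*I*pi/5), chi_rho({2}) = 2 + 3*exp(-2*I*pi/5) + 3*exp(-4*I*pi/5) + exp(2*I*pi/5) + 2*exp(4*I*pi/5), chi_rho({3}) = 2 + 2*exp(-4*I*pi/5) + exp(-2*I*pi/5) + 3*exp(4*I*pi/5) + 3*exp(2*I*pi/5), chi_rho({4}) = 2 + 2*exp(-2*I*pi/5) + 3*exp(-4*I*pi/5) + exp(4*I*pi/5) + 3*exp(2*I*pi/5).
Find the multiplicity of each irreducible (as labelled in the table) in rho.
Multiplicities: chi_0: 2, chi_1: 2, chi_2: 3, chi_3: 1, chi_4: 3.

Use <chi_rho, chi> = (1/|G|) sum_C |C| * chi_rho(C) * conj(chi(C)) with |G| = 5 for each irreducible chi in the table:
  <chi_rho, chi_0> = (1/5)[1*(11)*conj(1) + 1*(2 + 3*exp(-2*I*pi/5) + exp(-4*I*pi/5) + 3*exp(4*I*pi/5) + 2*exp(2*I*pi/5))*conj(1) + 1*(2 + 3*exp(-2*I*pi/5) + 3*exp(-4*I*pi/5) + exp(2*I*pi/5) + 2*exp(4*I*pi/5))*conj(1) + 1*(2 + 2*exp(-4*I*pi/5) + exp(-2*I*pi/5) + 3*exp(4*I*pi/5) + 3*exp(2*I*pi/5))*conj(1) + 1*(2 + 2*exp(-2*I*pi/5) + 3*exp(-4*I*pi/5) + exp(4*I*pi/5) + 3*exp(2*I*pi/5))*conj(1)]
      = (1/5)[(11) + (2 + 3*exp(-2*I*pi/5) + exp(-4*I*pi/5) + 3*exp(4*I*pi/5) + 2*exp(2*I*pi/5)) + (2 + 3*exp(-2*I*pi/5) + 3*exp(-4*I*pi/5) + exp(2*I*pi/5) + 2*exp(4*I*pi/5)) + (2 + 2*exp(-4*I*pi/5) + exp(-2*I*pi/5) + 3*exp(4*I*pi/5) + 3*exp(2*I*pi/5)) + (2 + 2*exp(-2*I*pi/5) + 3*exp(-4*I*pi/5) + exp(4*I*pi/5) + 3*exp(2*I*pi/5))] = 10/5 = 2
  <chi_rho, chi_1> = (1/5)[1*(11)*conj(1) + 1*(2 + 3*exp(-2*I*pi/5) + exp(-4*I*pi/5) + 3*exp(4*I*pi/5) + 2*exp(2*I*pi/5))*conj(exp(2*I*pi/5)) + 1*(2 + 3*exp(-2*I*pi/5) + 3*exp(-4*I*pi/5) + exp(2*I*pi/5) + 2*exp(4*I*pi/5))*conj(exp(4*I*pi/5)) + 1*(2 + 2*exp(-4*I*pi/5) + exp(-2*I*pi/5) + 3*exp(4*I*pi/5) + 3*exp(2*I*pi/5))*conj(exp(-4*I*pi/5)) + 1*(2 + 2*exp(-2*I*pi/5) + 3*exp(-4*I*pi/5) + exp(4*I*pi/5) + 3*exp(2*I*pi/5))*conj(exp(-2*I*pi/5))]
      = (1/5)[(11) + (2 + 2*exp(-2*I*pi/5) + 3*exp(-4*I*pi/5) + exp(4*I*pi/5) + 3*exp(2*I*pi/5)) + (2 + 2*exp(-4*I*pi/5) + exp(-2*I*pi/5) + 3*exp(4*I*pi/5) + 3*exp(2*I*pi/5)) + (2 + 3*exp(-2*I*pi/5) + 3*exp(-4*I*pi/5) + exp(2*I*pi/5) + 2*exp(4*I*pi/5)) + (2 + 3*exp(-2*I*pi/5) + exp(-4*I*pi/5) + 3*exp(4*I*pi/5) + 2*exp(2*I*pi/5))] = 10/5 = 2
  <chi_rho, chi_2> = (1/5)[1*(11)*conj(1) + 1*(2 + 3*exp(-2*I*pi/5) + exp(-4*I*pi/5) + 3*exp(4*I*pi/5) + 2*exp(2*I*pi/5))*conj(exp(4*I*pi/5)) + 1*(2 + 3*exp(-2*I*pi/5) + 3*exp(-4*I*pi/5) + exp(2*I*pi/5) + 2*exp(4*I*pi/5))*conj(exp(-2*I*pi/5)) + 1*(2 + 2*exp(-4*I*pi/5) + exp(-2*I*pi/5) + 3*exp(4*I*pi/5) + 3*exp(2*I*pi/5))*conj(exp(2*I*pi/5)) + 1*(2 + 2*exp(-2*I*pi/5) + 3*exp(-4*I*pi/5) + exp(4*I*pi/5) + 3*exp(2*I*pi/5))*conj(exp(-4*I*pi/5))]
      = (1/5)[(11) + (3 + 2*exp(-2*I*pi/5) + 2*exp(-4*I*pi/5) + exp(2*I*pi/5) + 3*exp(4*I*pi/5)) + (3 + 3*exp(-2*I*pi/5) + 2*exp(-4*I*pi/5) + exp(4*I*pi/5) + 2*exp(2*I*pi/5)) + (3 + 2*exp(-2*I*pi/5) + exp(-4*I*pi/5) + 2*exp(4*I*pi/5) + 3*exp(2*I*pi/5)) + (3 + 3*exp(-4*I*pi/5) + exp(-2*I*pi/5) + 2*exp(4*I*pi/5) + 2*exp(2*I*pi/5))] = 15/5 = 3
  <chi_rho, chi_3> = (1/5)[1*(11)*conj(1) + 1*(2 + 3*exp(-2*I*pi/5) + exp(-4*I*pi/5) + 3*exp(4*I*pi/5) + 2*exp(2*I*pi/5))*conj(exp(-4*I*pi/5)) + 1*(2 + 3*exp(-2*I*pi/5) + 3*exp(-4*I*pi/5) + exp(2*I*pi/5) + 2*exp(4*I*pi/5))*conj(exp(2*I*pi/5)) + 1*(2 + 2*exp(-4*I*pi/5) + exp(-2*I*pi/5) + 3*exp(4*I*pi/5) + 3*exp(2*I*pi/5))*conj(exp(-2*I*pi/5)) + 1*(2 + 2*exp(-2*I*pi/5) + 3*exp(-4*I*pi/5) + exp(4*I*pi/5) + 3*exp(2*I*pi/5))*conj(exp(4*I*pi/5))]
      = (1/5)[(11) + (1 + 3*exp(-2*I*pi/5) + 2*exp(-4*I*pi/5) + 2*exp(4*I*pi/5) + 3*exp(2*I*pi/5)) + (1 + 2*exp(-2*I*pi/5) + 3*exp(-4*I*pi/5) + 3*exp(4*I*pi/5) + 2*exp(2*I*pi/5)) + (1 + 2*exp(-2*I*pi/5) + 3*exp(-4*I*pi/5) + 3*exp(4*I*pi/5) + 2*exp(2*I*pi/5)) + (1 + 3*exp(-2*I*pi/5) + 2*exp(-4*I*pi/5) + 2*exp(4*I*pi/5) + 3*exp(2*I*pi/5))] = 5/5 = 1
  <chi_rho, chi_4> = (1/5)[1*(11)*conj(1) + 1*(2 + 3*exp(-2*I*pi/5) + exp(-4*I*pi/5) + 3*exp(4*I*pi/5) + 2*exp(2*I*pi/5))*conj(exp(-2*I*pi/5)) + 1*(2 + 3*exp(-2*I*pi/5) + 3*exp(-4*I*pi/5) + exp(2*I*pi/5) + 2*exp(4*I*pi/5))*conj(exp(-4*I*pi/5)) + 1*(2 + 2*exp(-4*I*pi/5) + exp(-2*I*pi/5) + 3*exp(4*I*pi/5) + 3*exp(2*I*pi/5))*conj(exp(4*I*pi/5)) + 1*(2 + 2*exp(-2*I*pi/5) + 3*exp(-4*I*pi/5) + exp(4*I*pi/5) + 3*exp(2*I*pi/5))*conj(exp(2*I*pi/5))]
      = (1/5)[(11) + (3 + 3*exp(-4*I*pi/5) + exp(-2*I*pi/5) + 2*exp(4*I*pi/5) + 2*exp(2*I*pi/5)) + (3 + 2*exp(-2*I*pi/5) + exp(-4*I*pi/5) + 2*exp(4*I*pi/5) + 3*exp(2*I*pi/5)) + (3 + 3*exp(-2*I*pi/5) + 2*exp(-4*I*pi/5) + exp(4*I*pi/5) + 2*exp(2*I*pi/5)) + (3 + 2*exp(-2*I*pi/5) + 2*exp(-4*I*pi/5) + exp(2*I*pi/5) + 3*exp(4*I*pi/5))] = 15/5 = 3
(Exp terms are combined using exp(i*s)*conj(exp(i*t)) = exp(i*(s-t)), and sums of them are collapsed using the identity that for every m > 1 the m distinct m-th roots of unity sum to 0, e.g. 1 + exp(2*I*pi/3) + exp(-2*I*pi/3) = 0.)
Dimension check: dim(rho) = sum (mult * dim) = 2*1 + 2*1 + 3*1 + 1*1 + 3*1 = 11 = chi_rho(e) = 11.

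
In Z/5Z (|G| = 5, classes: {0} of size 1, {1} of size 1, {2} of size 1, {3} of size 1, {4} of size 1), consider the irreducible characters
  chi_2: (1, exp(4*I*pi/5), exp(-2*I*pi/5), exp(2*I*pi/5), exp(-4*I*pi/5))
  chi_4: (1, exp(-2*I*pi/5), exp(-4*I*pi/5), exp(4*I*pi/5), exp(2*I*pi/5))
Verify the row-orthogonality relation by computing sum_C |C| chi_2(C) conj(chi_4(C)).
Sum = 0; so <chi_2, chi_4> = 0 (distinct irreducibles are orthogonal).

Compute term by term over conjugacy classes (|C| * chi_2(C) * conj(chi_4(C))):
  1*(1)*conj(1) + 1*(exp(4*I*pi/5))*conj(exp(-2*I*pi/5)) + 1*(exp(-2*I*pi/5))*conj(exp(-4*I*pi/5)) + 1*(exp(2*I*pi/5))*conj(exp(4*I*pi/5)) + 1*(exp(-4*I*pi/5))*conj(exp(2*I*pi/5))
  = (1) + (exp(-4*I*pi/5)) + (exp(2*I*pi/5)) + (exp(-2*I*pi/5)) + (exp(4*I*pi/5))
  = 0.
(Exp terms are combined using exp(i*s)*conj(exp(i*t)) = exp(i*(s-t)), and sums of them are collapsed using the identity that for every m > 1 the m distinct m-th roots of unity sum to 0, e.g. 1 + exp(2*I*pi/3) + exp(-2*I*pi/3) = 0.)
Dividing by |G| = 5 gives 0/5 = 0, matching the row-orthogonality relation <chi_2, chi_4> = [chi_2 = chi_4].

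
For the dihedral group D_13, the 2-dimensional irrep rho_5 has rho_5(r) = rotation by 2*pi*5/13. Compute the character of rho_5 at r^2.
chi_{rho_5}(r^2) = 2*cos(2*pi*5*2/13) = 2*cos(6*pi/13)

Justification: rho_5(r^2) is rotation by angle 2*pi*5*2/13, whose trace is 2*cos(2*pi*5*2/13) = 2*cos(6*pi/13).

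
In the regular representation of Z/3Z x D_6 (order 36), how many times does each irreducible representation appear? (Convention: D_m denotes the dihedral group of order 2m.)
Each irreducible V_i of dimension d_i appears with multiplicity d_i, i.e. rho_reg = (direct sum over all irreducibles V_i) d_i V_i. The irreducible dimensions for Z/3Z x D_6 are 1, 1, 1, 1, 1, 1, 1, 1, 1, 1, 1, 1, 2, 2, 2, 2, 2, 2: 12 irreducibles of dimension 1, each with multiplicity 1; 6 irreducibles of dimension 2, each with multiplicity 2. Total dimension 12*1*1 + 6*2*2 = 36 = |G|.

Reasoning: General theorem: in the regular representation of a finite group G, each irreducible appears with multiplicity equal to its dimension. Check: dim(rho_reg) = sum d_i^2 = 1 + 1 + 1 + 1 + 1 + 1 + 1 + 1 + 1 + 1 + 1 + 1 + 4 + 4 + 4 + 4 + 4 + 4 = 36 = |G|.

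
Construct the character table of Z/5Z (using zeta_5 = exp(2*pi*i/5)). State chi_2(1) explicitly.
Character table of Z/5Z (irreps indexed chi_0,...,chi_4 with chi_k(m) = zeta_5^(k*m), zeta_5 = exp(2*pi*i/5)):
  irrep \ class  {0} (size 1)  {1} (size 1)    {2} (size 1)    {3} (size 1)    {4} (size 1)  
  chi_0          1             1               1               1               1             
  chi_1          1             exp(2*I*pi/5)   exp(4*I*pi/5)   exp(-4*I*pi/5)  exp(-2*I*pi/5)
  chi_2          1             exp(4*I*pi/5)   exp(-2*I*pi/5)  exp(2*I*pi/5)   exp(-4*I*pi/5)
  chi_3          1             exp(-4*I*pi/5)  exp(2*I*pi/5)   exp(-2*I*pi/5)  exp(4*I*pi/5) 
  chi_4          1             exp(-2*I*pi/5)  exp(-4*I*pi/5)  exp(4*I*pi/5)   exp(2*I*pi/5) 

Spot check: chi_2(1) = zeta_5^(2*1) = zeta_5^2 = exp(4*I*pi/5).

Why: Z/5Z is abelian, so all 5 irreducible complex representations are 1-dimensional. They are given by chi_k(m) = zeta_5^(k*m) for k = 0,...,4. Row orthogonality: sum_m chi_k(m) conj(chi_l(m)) = 5 * [k = l].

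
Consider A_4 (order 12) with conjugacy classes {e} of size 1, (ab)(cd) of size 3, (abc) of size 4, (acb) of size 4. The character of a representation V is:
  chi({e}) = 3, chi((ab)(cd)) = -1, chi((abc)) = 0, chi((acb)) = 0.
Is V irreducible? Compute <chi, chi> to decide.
Irreducible: <chi, chi> = 1.

Solution. <chi, chi> = (1/|G|) sum_C |C| * |chi(C)|^2 = (1/12)[1*|3|^2 + 3*|-1|^2 + 4*|0|^2 + 4*|0|^2]
  = (1/12)[(9) + (3) + (0) + (0)] = 12/12 = 1.
(Exp terms are combined using exp(i*s)*conj(exp(i*t)) = exp(i*(s-t)), and sums of them are collapsed using the identity that for every m > 1 the m distinct m-th roots of unity sum to 0, e.g. 1 + exp(2*I*pi/3) + exp(-2*I*pi/3) = 0.)
A character is irreducible iff <chi, chi> = 1, so this representation is irreducible.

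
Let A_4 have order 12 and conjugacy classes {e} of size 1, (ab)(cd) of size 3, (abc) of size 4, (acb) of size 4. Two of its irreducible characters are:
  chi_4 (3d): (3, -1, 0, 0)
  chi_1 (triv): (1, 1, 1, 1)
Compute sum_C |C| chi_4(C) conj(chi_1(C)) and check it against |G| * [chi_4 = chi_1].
Sum = 0; so <chi_4, chi_1> = 0 (distinct irreducibles are orthogonal).

Proof sketch: Compute term by term over conjugacy classes (|C| * chi_4(C) * conj(chi_1(C))):
  1*(3)*conj(1) + 3*(-1)*conj(1) + 4*(0)*conj(1) + 4*(0)*conj(1)
  = (3) + (-3) + (0) + (0)
  = 0.
(Exp terms are combined using exp(i*s)*conj(exp(i*t)) = exp(i*(s-t)), and sums of them are collapsed using the identity that for every m > 1 the m distinct m-th roots of unity sum to 0, e.g. 1 + exp(2*I*pi/3) + exp(-2*I*pi/3) = 0.)
Dividing by |G| = 12 gives 0/12 = 0, matching the row-orthogonality relation <chi_4, chi_1> = [chi_4 = chi_1].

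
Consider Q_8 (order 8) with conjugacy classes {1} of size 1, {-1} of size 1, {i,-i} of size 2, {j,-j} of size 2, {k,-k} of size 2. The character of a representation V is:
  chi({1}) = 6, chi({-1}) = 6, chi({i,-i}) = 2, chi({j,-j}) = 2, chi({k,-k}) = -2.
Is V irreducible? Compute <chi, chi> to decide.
Not irreducible (reducible): <chi, chi> = 12 > 1.

Solution. <chi, chi> = (1/|G|) sum_C |C| * |chi(C)|^2 = (1/8)[1*|6|^2 + 1*|6|^2 + 2*|2|^2 + 2*|2|^2 + 2*|-2|^2]
  = (1/8)[(36) + (36) + (8) + (8) + (8)] = 96/8 = 12.
A character is irreducible iff <chi, chi> = 1, so this representation is reducible.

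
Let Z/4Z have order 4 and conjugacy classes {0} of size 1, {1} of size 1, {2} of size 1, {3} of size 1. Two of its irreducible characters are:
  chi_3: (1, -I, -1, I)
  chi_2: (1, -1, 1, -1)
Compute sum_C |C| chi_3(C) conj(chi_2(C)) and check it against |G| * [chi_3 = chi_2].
Sum = 0; so <chi_3, chi_2> = 0 (distinct irreducibles are orthogonal).

Derivation: Compute term by term over conjugacy classes (|C| * chi_3(C) * conj(chi_2(C))):
  1*(1)*conj(1) + 1*(-I)*conj(-1) + 1*(-1)*conj(1) + 1*(I)*conj(-1)
  = (1) + (I) + (-1) + (-I)
  = 0.
(Exp terms are combined using exp(i*s)*conj(exp(i*t)) = exp(i*(s-t)), and sums of them are collapsed using the identity that for every m > 1 the m distinct m-th roots of unity sum to 0, e.g. 1 + exp(2*I*pi/3) + exp(-2*I*pi/3) = 0.)
Dividing by |G| = 4 gives 0/4 = 0, matching the row-orthogonality relation <chi_3, chi_2> = [chi_3 = chi_2].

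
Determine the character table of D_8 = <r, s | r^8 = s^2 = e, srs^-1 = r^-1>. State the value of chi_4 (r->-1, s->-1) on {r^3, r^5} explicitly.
Conjugacy classes: {e} of size 1, {r^4} of size 1, {r^1, r^7} of size 2, {r^2, r^6} of size 2, {r^3, r^5} of size 2, {s, sr^2, ...} of size 4, {sr, sr^3, ...} of size 4.
Character table:
  irrep \ class              {e} (size 1)  {r^4} (size 1)  {r^1, r^7} (size 2)  {r^2, r^6} (size 2)  {r^3, r^5} (size 2)  {s, sr^2, ...} (size 4)  {sr, sr^3, ...} (size 4)
  chi_1 (triv)               1             1               1                    1                    1                    1                        1                       
  chi_2 (sign: r->1, s->-1)  1             1               1                    1                    1                    -1                       -1                      
  chi_3 (r->-1, s->1)        1             1               -1                   1                    -1                   1                        -1                      
  chi_4 (r->-1, s->-1)       1             1               -1                   1                    -1                   -1                       1                       
  chi_5 (2d, j=1)            2             -2              sqrt(2)              0                    -sqrt(2)             0                        0                       
  chi_6 (2d, j=2)            2             2               0                    -2                   0                    0                        0                       
  chi_7 (2d, j=3)            2             -2              -sqrt(2)             0                    sqrt(2)              0                        0                       

Spot check: chi_4 (r->-1, s->-1) on {r^3, r^5} = -1.

D_8 has order 2*8 = 16 with 7 conjugacy classes, hence 7 irreducibles. Sum of squared dims 1 + 1 + 1 + 1 + 4 + 4 + 4 = 16 = |G|. Linear characters come from the abelianisation; the 2-dimensional irreps have character r^k -> 2*cos(2*pi*j*k/8), reflections -> 0.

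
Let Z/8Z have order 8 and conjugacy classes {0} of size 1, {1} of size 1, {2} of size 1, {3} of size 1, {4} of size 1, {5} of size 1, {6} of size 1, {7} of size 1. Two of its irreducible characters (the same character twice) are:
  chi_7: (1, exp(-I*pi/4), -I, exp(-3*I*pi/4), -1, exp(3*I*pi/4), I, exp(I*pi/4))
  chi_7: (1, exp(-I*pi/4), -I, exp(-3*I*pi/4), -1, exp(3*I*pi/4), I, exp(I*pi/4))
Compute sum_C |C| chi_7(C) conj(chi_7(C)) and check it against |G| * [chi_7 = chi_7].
Sum = 8 = |G| = 8; so <chi_7, chi_7> = 1 (norm-1 confirms irreducibility).

Proof sketch: Compute term by term over conjugacy classes (|C| * chi_7(C) * conj(chi_7(C))):
  1*(1)*conj(1) + 1*(exp(-I*pi/4))*conj(exp(-I*pi/4)) + 1*(-I)*conj(-I) + 1*(exp(-3*I*pi/4))*conj(exp(-3*I*pi/4)) + 1*(-1)*conj(-1) + 1*(exp(3*I*pi/4))*conj(exp(3*I*pi/4)) + 1*(I)*conj(I) + 1*(exp(I*pi/4))*conj(exp(I*pi/4))
  = (1) + (1) + (1) + (1) + (1) + (1) + (1) + (1)
  = 8.
(Exp terms are combined using exp(i*s)*conj(exp(i*t)) = exp(i*(s-t)), and sums of them are collapsed using the identity that for every m > 1 the m distinct m-th roots of unity sum to 0, e.g. 1 + exp(2*I*pi/3) + exp(-2*I*pi/3) = 0.)
Dividing by |G| = 8 gives 8/8 = 1, matching the row-orthogonality relation <chi_7, chi_7> = [chi_7 = chi_7].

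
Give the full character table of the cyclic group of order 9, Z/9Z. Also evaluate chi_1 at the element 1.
Character table of Z/9Z (irreps indexed chi_0,...,chi_8 with chi_k(m) = zeta_9^(k*m), zeta_9 = exp(2*pi*i/9)):
  irrep \ class  {0} (size 1)  {1} (size 1)    {2} (size 1)    {3} (size 1)    {4} (size 1)    {5} (size 1)    {6} (size 1)    {7} (size 1)    {8} (size 1)  
  chi_0          1             1               1               1               1               1               1               1               1             
  chi_1          1             exp(2*I*pi/9)   exp(4*I*pi/9)   exp(2*I*pi/3)   exp(8*I*pi/9)   exp(-8*I*pi/9)  exp(-2*I*pi/3)  exp(-4*I*pi/9)  exp(-2*I*pi/9)
  chi_2          1             exp(4*I*pi/9)   exp(8*I*pi/9)   exp(-2*I*pi/3)  exp(-2*I*pi/9)  exp(2*I*pi/9)   exp(2*I*pi/3)   exp(-8*I*pi/9)  exp(-4*I*pi/9)
  chi_3          1             exp(2*I*pi/3)   exp(-2*I*pi/3)  1               exp(2*I*pi/3)   exp(-2*I*pi/3)  1               exp(2*I*pi/3)   exp(-2*I*pi/3)
  chi_4          1             exp(8*I*pi/9)   exp(-2*I*pi/9)  exp(2*I*pi/3)   exp(-4*I*pi/9)  exp(4*I*pi/9)   exp(-2*I*pi/3)  exp(2*I*pi/9)   exp(-8*I*pi/9)
  chi_5          1             exp(-8*I*pi/9)  exp(2*I*pi/9)   exp(-2*I*pi/3)  exp(4*I*pi/9)   exp(-4*I*pi/9)  exp(2*I*pi/3)   exp(-2*I*pi/9)  exp(8*I*pi/9) 
  chi_6          1             exp(-2*I*pi/3)  exp(2*I*pi/3)   1               exp(-2*I*pi/3)  exp(2*I*pi/3)   1               exp(-2*I*pi/3)  exp(2*I*pi/3) 
  chi_7          1             exp(-4*I*pi/9)  exp(-8*I*pi/9)  exp(2*I*pi/3)   exp(2*I*pi/9)   exp(-2*I*pi/9)  exp(-2*I*pi/3)  exp(8*I*pi/9)   exp(4*I*pi/9) 
  chi_8          1             exp(-2*I*pi/9)  exp(-4*I*pi/9)  exp(-2*I*pi/3)  exp(-8*I*pi/9)  exp(8*I*pi/9)   exp(2*I*pi/3)   exp(4*I*pi/9)   exp(2*I*pi/9) 

Spot check: chi_1(1) = zeta_9^(1*1) = zeta_9^1 = exp(2*I*pi/9).

Proof sketch: Z/9Z is abelian, so all 9 irreducible complex representations are 1-dimensional. They are given by chi_k(m) = zeta_9^(k*m) for k = 0,...,8. Row orthogonality: sum_m chi_k(m) conj(chi_l(m)) = 9 * [k = l].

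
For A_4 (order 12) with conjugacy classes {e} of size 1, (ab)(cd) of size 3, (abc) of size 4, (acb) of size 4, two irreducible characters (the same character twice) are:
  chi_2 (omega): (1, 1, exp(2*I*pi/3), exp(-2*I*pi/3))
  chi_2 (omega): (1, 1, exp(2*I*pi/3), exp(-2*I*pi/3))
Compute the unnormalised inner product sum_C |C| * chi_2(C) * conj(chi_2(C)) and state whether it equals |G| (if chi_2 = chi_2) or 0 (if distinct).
Sum = 12 = |G| = 12; so <chi_2, chi_2> = 1 (norm-1 confirms irreducibility).

Proof sketch: Compute term by term over conjugacy classes (|C| * chi_2(C) * conj(chi_2(C))):
  1*(1)*conj(1) + 3*(1)*conj(1) + 4*(exp(2*I*pi/3))*conj(exp(2*I*pi/3)) + 4*(exp(-2*I*pi/3))*conj(exp(-2*I*pi/3))
  = (1) + (3) + (4) + (4)
  = 12.
(Exp terms are combined using exp(i*s)*conj(exp(i*t)) = exp(i*(s-t)), and sums of them are collapsed using the identity that for every m > 1 the m distinct m-th roots of unity sum to 0, e.g. 1 + exp(2*I*pi/3) + exp(-2*I*pi/3) = 0.)
Dividing by |G| = 12 gives 12/12 = 1, matching the row-orthogonality relation <chi_2, chi_2> = [chi_2 = chi_2].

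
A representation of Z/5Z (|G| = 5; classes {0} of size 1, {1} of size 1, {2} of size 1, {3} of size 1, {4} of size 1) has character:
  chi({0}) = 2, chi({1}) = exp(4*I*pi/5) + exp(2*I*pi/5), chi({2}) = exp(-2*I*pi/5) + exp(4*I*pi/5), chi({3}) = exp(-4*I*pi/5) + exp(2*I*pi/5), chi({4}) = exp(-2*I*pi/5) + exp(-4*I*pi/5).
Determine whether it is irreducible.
Not irreducible (reducible): <chi, chi> = 2 > 1.

Why: <chi, chi> = (1/|G|) sum_C |C| * |chi(C)|^2 = (1/5)[1*|2|^2 + 1*|exp(4*I*pi/5) + exp(2*I*pi/5)|^2 + 1*|exp(-2*I*pi/5) + exp(4*I*pi/5)|^2 + 1*|exp(-4*I*pi/5) + exp(2*I*pi/5)|^2 + 1*|exp(-2*I*pi/5) + exp(-4*I*pi/5)|^2]
  = (1/5)[(4) + (2 + exp(-2*I*pi/5) + exp(2*I*pi/5)) + (2 + exp(-4*I*pi/5) + exp(4*I*pi/5)) + (2 + exp(-4*I*pi/5) + exp(4*I*pi/5)) + (2 + exp(-2*I*pi/5) + exp(2*I*pi/5))] = 10/5 = 2.
(Exp terms are combined using exp(i*s)*conj(exp(i*t)) = exp(i*(s-t)), and sums of them are collapsed using the identity that for every m > 1 the m distinct m-th roots of unity sum to 0, e.g. 1 + exp(2*I*pi/3) + exp(-2*I*pi/3) = 0.)
A character is irreducible iff <chi, chi> = 1, so this representation is reducible.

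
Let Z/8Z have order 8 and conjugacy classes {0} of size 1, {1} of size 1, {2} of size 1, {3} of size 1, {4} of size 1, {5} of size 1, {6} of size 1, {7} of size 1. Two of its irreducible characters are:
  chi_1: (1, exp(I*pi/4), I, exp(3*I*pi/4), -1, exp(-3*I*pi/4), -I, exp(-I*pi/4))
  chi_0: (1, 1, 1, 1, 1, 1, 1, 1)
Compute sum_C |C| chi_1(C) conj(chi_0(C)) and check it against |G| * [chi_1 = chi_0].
Sum = 0; so <chi_1, chi_0> = 0 (distinct irreducibles are orthogonal).

Reasoning: Compute term by term over conjugacy classes (|C| * chi_1(C) * conj(chi_0(C))):
  1*(1)*conj(1) + 1*(exp(I*pi/4))*conj(1) + 1*(I)*conj(1) + 1*(exp(3*I*pi/4))*conj(1) + 1*(-1)*conj(1) + 1*(exp(-3*I*pi/4))*conj(1) + 1*(-I)*conj(1) + 1*(exp(-I*pi/4))*conj(1)
  = (1) + (exp(I*pi/4)) + (I) + (exp(3*I*pi/4)) + (-1) + (exp(-3*I*pi/4)) + (-I) + (exp(-I*pi/4))
  = 0.
(Exp terms are combined using exp(i*s)*conj(exp(i*t)) = exp(i*(s-t)), and sums of them are collapsed using the identity that for every m > 1 the m distinct m-th roots of unity sum to 0, e.g. 1 + exp(2*I*pi/3) + exp(-2*I*pi/3) = 0.)
Dividing by |G| = 8 gives 0/8 = 0, matching the row-orthogonality relation <chi_1, chi_0> = [chi_1 = chi_0].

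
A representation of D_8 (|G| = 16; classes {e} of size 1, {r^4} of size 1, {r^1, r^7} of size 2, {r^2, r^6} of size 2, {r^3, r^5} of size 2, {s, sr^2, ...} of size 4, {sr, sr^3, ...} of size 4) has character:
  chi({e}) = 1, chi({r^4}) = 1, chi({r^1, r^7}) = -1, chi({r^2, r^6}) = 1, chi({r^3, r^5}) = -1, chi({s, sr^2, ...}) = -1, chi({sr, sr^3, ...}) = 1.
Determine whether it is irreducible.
Irreducible: <chi, chi> = 1.

Justification: <chi, chi> = (1/|G|) sum_C |C| * |chi(C)|^2 = (1/16)[1*|1|^2 + 1*|1|^2 + 2*|-1|^2 + 2*|1|^2 + 2*|-1|^2 + 4*|-1|^2 + 4*|1|^2]
  = (1/16)[(1) + (1) + (2) + (2) + (2) + (4) + (4)] = 16/16 = 1.
A character is irreducible iff <chi, chi> = 1, so this representation is irreducible.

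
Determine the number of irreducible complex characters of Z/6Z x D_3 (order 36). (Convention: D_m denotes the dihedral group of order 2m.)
18

Proof sketch: The number of irreducible complex representations of a finite group equals its number of conjugacy classes. For a direct product, #classes(G x H) = #classes(G) * #classes(H). Z/6Z has 6 classes (abelian), D_3 has 3 classes, so 6 * 3 = 18, so Z/6Z x D_3 (order 36) has exactly 18 irreducible complex representations.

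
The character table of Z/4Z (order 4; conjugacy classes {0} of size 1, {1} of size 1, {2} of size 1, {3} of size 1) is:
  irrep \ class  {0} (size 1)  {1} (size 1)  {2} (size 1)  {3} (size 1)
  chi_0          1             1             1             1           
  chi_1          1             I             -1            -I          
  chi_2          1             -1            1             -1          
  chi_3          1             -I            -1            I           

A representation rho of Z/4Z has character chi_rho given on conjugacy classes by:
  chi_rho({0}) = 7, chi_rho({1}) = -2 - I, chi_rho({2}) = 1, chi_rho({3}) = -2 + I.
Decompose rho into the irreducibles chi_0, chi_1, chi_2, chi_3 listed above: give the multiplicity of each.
Multiplicities: chi_0: 1, chi_1: 1, chi_2: 3, chi_3: 2.

Justification: Use <chi_rho, chi> = (1/|G|) sum_C |C| * chi_rho(C) * conj(chi(C)) with |G| = 4 for each irreducible chi in the table:
  <chi_rho, chi_0> = (1/4)[1*(7)*conj(1) + 1*(-2 - I)*conj(1) + 1*(1)*conj(1) + 1*(-2 + I)*conj(1)]
      = (1/4)[(7) + (-2 - I) + (1) + (-2 + I)] = 4/4 = 1
  <chi_rho, chi_1> = (1/4)[1*(7)*conj(1) + 1*(-2 - I)*conj(I) + 1*(1)*conj(-1) + 1*(-2 + I)*conj(-I)]
      = (1/4)[(7) + (-1 + 2*I) + (-1) + (-1 - 2*I)] = 4/4 = 1
  <chi_rho, chi_2> = (1/4)[1*(7)*conj(1) + 1*(-2 - I)*conj(-1) + 1*(1)*conj(1) + 1*(-2 + I)*conj(-1)]
      = (1/4)[(7) + (2 + I) + (1) + (2 - I)] = 12/4 = 3
  <chi_rho, chi_3> = (1/4)[1*(7)*conj(1) + 1*(-2 - I)*conj(-I) + 1*(1)*conj(-1) + 1*(-2 + I)*conj(I)]
      = (1/4)[(7) + (1 - 2*I) + (-1) + (1 + 2*I)] = 8/4 = 2
(Exp terms are combined using exp(i*s)*conj(exp(i*t)) = exp(i*(s-t)), and sums of them are collapsed using the identity that for every m > 1 the m distinct m-th roots of unity sum to 0, e.g. 1 + exp(2*I*pi/3) + exp(-2*I*pi/3) = 0.)
Dimension check: dim(rho) = sum (mult * dim) = 1*1 + 1*1 + 3*1 + 2*1 = 7 = chi_rho(e) = 7.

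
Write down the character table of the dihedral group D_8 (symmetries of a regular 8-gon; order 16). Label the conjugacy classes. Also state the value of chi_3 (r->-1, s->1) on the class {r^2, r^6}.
Conjugacy classes: {e} of size 1, {r^4} of size 1, {r^1, r^7} of size 2, {r^2, r^6} of size 2, {r^3, r^5} of size 2, {s, sr^2, ...} of size 4, {sr, sr^3, ...} of size 4.
Character table:
  irrep \ class              {e} (size 1)  {r^4} (size 1)  {r^1, r^7} (size 2)  {r^2, r^6} (size 2)  {r^3, r^5} (size 2)  {s, sr^2, ...} (size 4)  {sr, sr^3, ...} (size 4)
  chi_1 (triv)               1             1               1                    1                    1                    1                        1                       
  chi_2 (sign: r->1, s->-1)  1             1               1                    1                    1                    -1                       -1                      
  chi_3 (r->-1, s->1)        1             1               -1                   1                    -1                   1                        -1                      
  chi_4 (r->-1, s->-1)       1             1               -1                   1                    -1                   -1                       1                       
  chi_5 (2d, j=1)            2             -2              sqrt(2)              0                    -sqrt(2)             0                        0                       
  chi_6 (2d, j=2)            2             2               0                    -2                   0                    0                        0                       
  chi_7 (2d, j=3)            2             -2              -sqrt(2)             0                    sqrt(2)              0                        0                       

Spot check: chi_3 (r->-1, s->1) on {r^2, r^6} = 1.

Argument: D_8 has order 2*8 = 16 with 7 conjugacy classes, hence 7 irreducibles. Sum of squared dims 1 + 1 + 1 + 1 + 4 + 4 + 4 = 16 = |G|. Linear characters come from the abelianisation; the 2-dimensional irreps have character r^k -> 2*cos(2*pi*j*k/8), reflections -> 0.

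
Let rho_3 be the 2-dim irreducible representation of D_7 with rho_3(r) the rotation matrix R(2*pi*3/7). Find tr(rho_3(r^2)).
chi_{rho_3}(r^2) = 2*cos(2*pi*3*2/7) = 2*cos(2*pi/7)

Argument: rho_3(r^2) is rotation by angle 2*pi*3*2/7, whose trace is 2*cos(2*pi*3*2/7) = 2*cos(2*pi/7).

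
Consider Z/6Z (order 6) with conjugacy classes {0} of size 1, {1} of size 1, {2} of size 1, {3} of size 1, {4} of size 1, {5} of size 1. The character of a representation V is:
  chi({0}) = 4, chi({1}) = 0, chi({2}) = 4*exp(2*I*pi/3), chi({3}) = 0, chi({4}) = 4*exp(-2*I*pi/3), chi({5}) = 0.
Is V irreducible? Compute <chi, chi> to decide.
Not irreducible (reducible): <chi, chi> = 8 > 1.

Details: <chi, chi> = (1/|G|) sum_C |C| * |chi(C)|^2 = (1/6)[1*|4|^2 + 1*|0|^2 + 1*|4*exp(2*I*pi/3)|^2 + 1*|0|^2 + 1*|4*exp(-2*I*pi/3)|^2 + 1*|0|^2]
  = (1/6)[(16) + (0) + (16) + (0) + (16) + (0)] = 48/6 = 8.
(Exp terms are combined using exp(i*s)*conj(exp(i*t)) = exp(i*(s-t)), and sums of them are collapsed using the identity that for every m > 1 the m distinct m-th roots of unity sum to 0, e.g. 1 + exp(2*I*pi/3) + exp(-2*I*pi/3) = 0.)
A character is irreducible iff <chi, chi> = 1, so this representation is reducible.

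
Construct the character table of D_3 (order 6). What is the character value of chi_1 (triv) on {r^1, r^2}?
Conjugacy classes: {e} of size 1, {r^1, r^2} of size 2, {s, sr, ..., sr^2} of size 3.
Character table:
  irrep \ class              {e} (size 1)  {r^1, r^2} (size 2)  {s, sr, ..., sr^2} (size 3)
  chi_1 (triv)               1             1                    1                          
  chi_2 (sign: r->1, s->-1)  1             1                    -1                         
  chi_3 (2d, j=1)            2             -1                   0                          

Spot check: chi_1 (triv) on {r^1, r^2} = 1.

Derivation: D_3 has order 2*3 = 6 with 3 conjugacy classes, hence 3 irreducibles. Sum of squared dims 1 + 1 + 4 = 6 = |G|. Linear characters come from the abelianisation; the 2-dimensional irreps have character r^k -> 2*cos(2*pi*j*k/3), reflections -> 0.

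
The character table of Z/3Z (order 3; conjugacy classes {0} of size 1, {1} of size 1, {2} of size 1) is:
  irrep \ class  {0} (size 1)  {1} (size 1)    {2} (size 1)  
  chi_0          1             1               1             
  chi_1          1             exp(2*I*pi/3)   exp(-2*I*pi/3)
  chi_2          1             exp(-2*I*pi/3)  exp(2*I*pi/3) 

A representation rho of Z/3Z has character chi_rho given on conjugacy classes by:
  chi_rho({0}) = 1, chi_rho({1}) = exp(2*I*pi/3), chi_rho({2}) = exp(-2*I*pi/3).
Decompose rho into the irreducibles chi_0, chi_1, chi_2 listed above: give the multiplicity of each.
Multiplicities: chi_0: 0, chi_1: 1, chi_2: 0.

Use <chi_rho, chi> = (1/|G|) sum_C |C| * chi_rho(C) * conj(chi(C)) with |G| = 3 for each irreducible chi in the table:
  <chi_rho, chi_0> = (1/3)[1*(1)*conj(1) + 1*(exp(2*I*pi/3))*conj(1) + 1*(exp(-2*I*pi/3))*conj(1)]
      = (1/3)[(1) + (exp(2*I*pi/3)) + (exp(-2*I*pi/3))] = 0/3 = 0
  <chi_rho, chi_1> = (1/3)[1*(1)*conj(1) + 1*(exp(2*I*pi/3))*conj(exp(2*I*pi/3)) + 1*(exp(-2*I*pi/3))*conj(exp(-2*I*pi/3))]
      = (1/3)[(1) + (1) + (1)] = 3/3 = 1
  <chi_rho, chi_2> = (1/3)[1*(1)*conj(1) + 1*(exp(2*I*pi/3))*conj(exp(-2*I*pi/3)) + 1*(exp(-2*I*pi/3))*conj(exp(2*I*pi/3))]
      = (1/3)[(1) + (exp(-2*I*pi/3)) + (exp(2*I*pi/3))] = 0/3 = 0
(Exp terms are combined using exp(i*s)*conj(exp(i*t)) = exp(i*(s-t)), and sums of them are collapsed using the identity that for every m > 1 the m distinct m-th roots of unity sum to 0, e.g. 1 + exp(2*I*pi/3) + exp(-2*I*pi/3) = 0.)
Dimension check: dim(rho) = sum (mult * dim) = 0*1 + 1*1 + 0*1 = 1 = chi_rho(e) = 1.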